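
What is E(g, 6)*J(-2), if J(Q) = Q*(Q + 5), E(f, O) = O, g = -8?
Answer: -36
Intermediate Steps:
J(Q) = Q*(5 + Q)
E(g, 6)*J(-2) = 6*(-2*(5 - 2)) = 6*(-2*3) = 6*(-6) = -36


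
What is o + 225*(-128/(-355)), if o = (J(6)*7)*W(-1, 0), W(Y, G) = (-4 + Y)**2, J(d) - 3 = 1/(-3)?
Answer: 116680/213 ≈ 547.79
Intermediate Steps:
J(d) = 8/3 (J(d) = 3 + 1/(-3) = 3 - 1/3 = 8/3)
o = 1400/3 (o = ((8/3)*7)*(-4 - 1)**2 = (56/3)*(-5)**2 = (56/3)*25 = 1400/3 ≈ 466.67)
o + 225*(-128/(-355)) = 1400/3 + 225*(-128/(-355)) = 1400/3 + 225*(-128*(-1/355)) = 1400/3 + 225*(128/355) = 1400/3 + 5760/71 = 116680/213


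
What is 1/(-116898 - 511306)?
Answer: -1/628204 ≈ -1.5918e-6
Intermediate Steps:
1/(-116898 - 511306) = 1/(-628204) = -1/628204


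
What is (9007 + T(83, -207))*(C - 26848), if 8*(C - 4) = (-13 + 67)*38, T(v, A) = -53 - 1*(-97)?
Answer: -481286925/2 ≈ -2.4064e+8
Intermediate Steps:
T(v, A) = 44 (T(v, A) = -53 + 97 = 44)
C = 521/2 (C = 4 + ((-13 + 67)*38)/8 = 4 + (54*38)/8 = 4 + (⅛)*2052 = 4 + 513/2 = 521/2 ≈ 260.50)
(9007 + T(83, -207))*(C - 26848) = (9007 + 44)*(521/2 - 26848) = 9051*(-53175/2) = -481286925/2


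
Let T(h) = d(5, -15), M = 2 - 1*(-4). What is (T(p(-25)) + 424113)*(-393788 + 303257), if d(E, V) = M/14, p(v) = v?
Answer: -38395412802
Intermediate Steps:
M = 6 (M = 2 + 4 = 6)
d(E, V) = 3/7 (d(E, V) = 6/14 = 6*(1/14) = 3/7)
T(h) = 3/7
(T(p(-25)) + 424113)*(-393788 + 303257) = (3/7 + 424113)*(-393788 + 303257) = (2968794/7)*(-90531) = -38395412802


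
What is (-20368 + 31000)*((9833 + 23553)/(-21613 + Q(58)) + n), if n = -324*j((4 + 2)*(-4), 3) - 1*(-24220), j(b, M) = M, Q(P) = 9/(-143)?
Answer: 190969526588628/772667 ≈ 2.4716e+8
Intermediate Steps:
Q(P) = -9/143 (Q(P) = 9*(-1/143) = -9/143)
n = 23248 (n = -324*3 - 1*(-24220) = -972 + 24220 = 23248)
(-20368 + 31000)*((9833 + 23553)/(-21613 + Q(58)) + n) = (-20368 + 31000)*((9833 + 23553)/(-21613 - 9/143) + 23248) = 10632*(33386/(-3090668/143) + 23248) = 10632*(33386*(-143/3090668) + 23248) = 10632*(-2387099/1545334 + 23248) = 10632*(35923537733/1545334) = 190969526588628/772667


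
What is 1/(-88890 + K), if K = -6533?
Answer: -1/95423 ≈ -1.0480e-5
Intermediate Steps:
1/(-88890 + K) = 1/(-88890 - 6533) = 1/(-95423) = -1/95423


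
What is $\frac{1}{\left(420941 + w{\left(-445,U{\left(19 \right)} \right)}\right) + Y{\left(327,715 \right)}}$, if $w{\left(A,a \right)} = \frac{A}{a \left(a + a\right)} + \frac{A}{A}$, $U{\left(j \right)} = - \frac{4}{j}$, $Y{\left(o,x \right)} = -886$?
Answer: $\frac{32}{13281147} \approx 2.4094 \cdot 10^{-6}$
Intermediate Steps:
$w{\left(A,a \right)} = 1 + \frac{A}{2 a^{2}}$ ($w{\left(A,a \right)} = \frac{A}{a 2 a} + 1 = \frac{A}{2 a^{2}} + 1 = 1 + \frac{A}{2 a^{2}}$)
$\frac{1}{\left(420941 + w{\left(-445,U{\left(19 \right)} \right)}\right) + Y{\left(327,715 \right)}} = \frac{1}{\left(420941 + \left(1 + \frac{1}{2} \left(-445\right) \frac{1}{\frac{16}{361}}\right)\right) - 886} = \frac{1}{\left(420941 + \left(1 + \frac{1}{2} \left(-445\right) \frac{361}{16}\right)\right) - 886} = \frac{1}{\left(420941 + \left(1 - \frac{160645}{32}\right)\right) - 886} = \frac{1}{\left(420941 - \frac{160613}{32}\right) - 886} = \frac{1}{\frac{13309499}{32} - 886} = \frac{1}{\frac{13281147}{32}} = \frac{32}{13281147}$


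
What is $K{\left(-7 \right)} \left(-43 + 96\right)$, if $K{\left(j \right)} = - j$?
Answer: $371$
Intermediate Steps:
$K{\left(-7 \right)} \left(-43 + 96\right) = \left(-1\right) \left(-7\right) \left(-43 + 96\right) = 7 \cdot 53 = 371$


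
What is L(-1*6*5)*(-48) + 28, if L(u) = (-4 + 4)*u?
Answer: 28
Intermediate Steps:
L(u) = 0 (L(u) = 0*u = 0)
L(-1*6*5)*(-48) + 28 = 0*(-48) + 28 = 0 + 28 = 28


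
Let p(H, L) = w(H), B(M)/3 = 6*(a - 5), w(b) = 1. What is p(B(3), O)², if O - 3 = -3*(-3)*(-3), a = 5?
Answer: 1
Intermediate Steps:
B(M) = 0 (B(M) = 3*(6*(5 - 5)) = 3*(6*0) = 3*0 = 0)
O = -24 (O = 3 - 3*(-3)*(-3) = 3 + 9*(-3) = 3 - 27 = -24)
p(H, L) = 1
p(B(3), O)² = 1² = 1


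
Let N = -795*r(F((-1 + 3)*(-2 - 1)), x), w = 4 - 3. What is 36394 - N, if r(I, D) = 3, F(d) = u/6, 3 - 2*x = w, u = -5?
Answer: 38779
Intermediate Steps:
w = 1
x = 1 (x = 3/2 - ½*1 = 3/2 - ½ = 1)
F(d) = -⅚ (F(d) = -5/6 = -5*⅙ = -⅚)
N = -2385 (N = -795*3 = -2385)
36394 - N = 36394 - 1*(-2385) = 36394 + 2385 = 38779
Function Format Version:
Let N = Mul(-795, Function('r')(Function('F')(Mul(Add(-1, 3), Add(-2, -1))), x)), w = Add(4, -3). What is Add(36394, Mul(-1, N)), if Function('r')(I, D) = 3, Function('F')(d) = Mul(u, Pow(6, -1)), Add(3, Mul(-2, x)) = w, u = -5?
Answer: 38779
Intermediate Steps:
w = 1
x = 1 (x = Add(Rational(3, 2), Mul(Rational(-1, 2), 1)) = Add(Rational(3, 2), Rational(-1, 2)) = 1)
Function('F')(d) = Rational(-5, 6) (Function('F')(d) = Mul(-5, Pow(6, -1)) = Mul(-5, Rational(1, 6)) = Rational(-5, 6))
N = -2385 (N = Mul(-795, 3) = -2385)
Add(36394, Mul(-1, N)) = Add(36394, Mul(-1, -2385)) = Add(36394, 2385) = 38779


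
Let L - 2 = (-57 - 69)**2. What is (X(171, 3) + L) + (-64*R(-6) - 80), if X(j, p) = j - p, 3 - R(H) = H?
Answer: 15390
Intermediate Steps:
R(H) = 3 - H
L = 15878 (L = 2 + (-57 - 69)**2 = 2 + (-126)**2 = 2 + 15876 = 15878)
(X(171, 3) + L) + (-64*R(-6) - 80) = ((171 - 1*3) + 15878) + (-64*(3 - 1*(-6)) - 80) = ((171 - 3) + 15878) + (-64*(3 + 6) - 80) = (168 + 15878) + (-64*9 - 80) = 16046 + (-576 - 80) = 16046 - 656 = 15390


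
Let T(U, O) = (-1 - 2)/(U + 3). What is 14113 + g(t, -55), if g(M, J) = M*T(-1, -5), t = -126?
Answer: 14302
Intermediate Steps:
T(U, O) = -3/(3 + U)
g(M, J) = -3*M/2 (g(M, J) = M*(-3/(3 - 1)) = M*(-3/2) = -3*M/2)
14113 + g(t, -55) = 14113 - 3/2*(-126) = 14113 + 189 = 14302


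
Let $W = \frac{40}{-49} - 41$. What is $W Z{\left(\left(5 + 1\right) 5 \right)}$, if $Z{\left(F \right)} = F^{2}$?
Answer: $- \frac{1844100}{49} \approx -37635.0$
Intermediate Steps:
$W = - \frac{2049}{49}$ ($W = 40 \left(- \frac{1}{49}\right) - 41 = - \frac{40}{49} - 41 = - \frac{2049}{49} \approx -41.816$)
$W Z{\left(\left(5 + 1\right) 5 \right)} = - \frac{2049 \left(\left(5 + 1\right) 5\right)^{2}}{49} = - \frac{2049 \left(6 \cdot 5\right)^{2}}{49} = - \frac{2049 \cdot 30^{2}}{49} = \left(- \frac{2049}{49}\right) 900 = - \frac{1844100}{49}$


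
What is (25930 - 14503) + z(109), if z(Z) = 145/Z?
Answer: 1245688/109 ≈ 11428.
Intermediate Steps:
(25930 - 14503) + z(109) = (25930 - 14503) + 145/109 = 11427 + 145*(1/109) = 11427 + 145/109 = 1245688/109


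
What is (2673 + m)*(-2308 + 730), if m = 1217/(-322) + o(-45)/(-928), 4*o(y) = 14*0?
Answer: -678136821/161 ≈ -4.2120e+6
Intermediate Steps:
o(y) = 0 (o(y) = (14*0)/4 = (¼)*0 = 0)
m = -1217/322 (m = 1217/(-322) + 0/(-928) = 1217*(-1/322) + 0*(-1/928) = -1217/322 + 0 = -1217/322 ≈ -3.7795)
(2673 + m)*(-2308 + 730) = (2673 - 1217/322)*(-2308 + 730) = (859489/322)*(-1578) = -678136821/161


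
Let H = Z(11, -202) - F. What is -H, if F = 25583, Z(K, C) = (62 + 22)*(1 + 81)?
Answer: 18695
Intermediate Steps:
Z(K, C) = 6888 (Z(K, C) = 84*82 = 6888)
H = -18695 (H = 6888 - 1*25583 = 6888 - 25583 = -18695)
-H = -1*(-18695) = 18695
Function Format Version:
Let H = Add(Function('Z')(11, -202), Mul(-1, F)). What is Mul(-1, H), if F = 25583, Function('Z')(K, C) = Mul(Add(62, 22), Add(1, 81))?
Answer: 18695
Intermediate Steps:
Function('Z')(K, C) = 6888 (Function('Z')(K, C) = Mul(84, 82) = 6888)
H = -18695 (H = Add(6888, Mul(-1, 25583)) = Add(6888, -25583) = -18695)
Mul(-1, H) = Mul(-1, -18695) = 18695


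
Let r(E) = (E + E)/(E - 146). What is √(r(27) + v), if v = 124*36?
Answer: 3*√7023142/119 ≈ 66.810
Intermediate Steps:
v = 4464
r(E) = 2*E/(-146 + E) (r(E) = (2*E)/(-146 + E) = 2*E/(-146 + E))
√(r(27) + v) = √(2*27/(-146 + 27) + 4464) = √(2*27/(-119) + 4464) = √(2*27*(-1/119) + 4464) = √(-54/119 + 4464) = √(531162/119) = 3*√7023142/119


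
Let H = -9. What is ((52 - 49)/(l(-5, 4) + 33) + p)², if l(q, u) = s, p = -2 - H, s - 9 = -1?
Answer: 84100/1681 ≈ 50.030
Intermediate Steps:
s = 8 (s = 9 - 1 = 8)
p = 7 (p = -2 - 1*(-9) = -2 + 9 = 7)
l(q, u) = 8
((52 - 49)/(l(-5, 4) + 33) + p)² = ((52 - 49)/(8 + 33) + 7)² = (3/41 + 7)² = (290/41)² = 84100/1681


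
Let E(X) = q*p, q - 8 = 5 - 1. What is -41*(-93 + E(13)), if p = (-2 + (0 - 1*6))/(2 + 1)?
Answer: 5125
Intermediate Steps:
p = -8/3 (p = (-2 + (0 - 6))/3 = (-2 - 6)*(1/3) = -8*1/3 = -8/3 ≈ -2.6667)
q = 12 (q = 8 + (5 - 1) = 8 + 4 = 12)
E(X) = -32 (E(X) = 12*(-8/3) = -32)
-41*(-93 + E(13)) = -41*(-93 - 32) = -41*(-125) = 5125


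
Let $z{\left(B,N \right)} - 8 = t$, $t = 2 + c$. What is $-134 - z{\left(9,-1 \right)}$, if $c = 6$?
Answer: $-150$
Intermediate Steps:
$t = 8$ ($t = 2 + 6 = 8$)
$z{\left(B,N \right)} = 16$ ($z{\left(B,N \right)} = 8 + 8 = 16$)
$-134 - z{\left(9,-1 \right)} = -134 - 16 = -150$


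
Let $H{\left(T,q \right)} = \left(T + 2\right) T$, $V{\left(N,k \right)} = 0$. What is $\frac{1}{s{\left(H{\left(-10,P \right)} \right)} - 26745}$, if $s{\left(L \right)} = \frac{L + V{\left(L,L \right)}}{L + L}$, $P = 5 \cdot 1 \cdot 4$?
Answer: $- \frac{2}{53489} \approx -3.7391 \cdot 10^{-5}$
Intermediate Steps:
$P = 20$ ($P = 5 \cdot 4 = 20$)
$H{\left(T,q \right)} = T \left(2 + T\right)$ ($H{\left(T,q \right)} = \left(2 + T\right) T = T \left(2 + T\right)$)
$s{\left(L \right)} = \frac{1}{2}$ ($s{\left(L \right)} = \frac{L + 0}{L + L} = \frac{L}{2 L} = L \frac{1}{2 L} = \frac{1}{2}$)
$\frac{1}{s{\left(H{\left(-10,P \right)} \right)} - 26745} = \frac{1}{\frac{1}{2} - 26745} = \frac{1}{- \frac{53489}{2}} = - \frac{2}{53489}$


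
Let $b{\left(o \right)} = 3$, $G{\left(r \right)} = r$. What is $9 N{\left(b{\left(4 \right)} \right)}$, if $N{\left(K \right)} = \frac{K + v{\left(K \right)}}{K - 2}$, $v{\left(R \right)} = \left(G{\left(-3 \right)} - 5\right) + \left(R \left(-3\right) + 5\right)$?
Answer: $-81$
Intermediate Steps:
$v{\left(R \right)} = -3 - 3 R$ ($v{\left(R \right)} = \left(-3 - 5\right) + \left(R \left(-3\right) + 5\right) = -8 - \left(-5 + 3 R\right) = -3 - 3 R$)
$N{\left(K \right)} = \frac{-3 - 2 K}{-2 + K}$ ($N{\left(K \right)} = \frac{K - \left(3 + 3 K\right)}{K - 2} = \frac{-3 - 2 K}{-2 + K}$)
$9 N{\left(b{\left(4 \right)} \right)} = 9 \frac{-3 - 6}{-2 + 3} = 9 \frac{-3 - 6}{1} = 9 \cdot 1 \left(-9\right) = 9 \left(-9\right) = -81$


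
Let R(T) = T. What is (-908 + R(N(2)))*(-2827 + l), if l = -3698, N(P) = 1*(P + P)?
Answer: 5898600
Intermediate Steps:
N(P) = 2*P (N(P) = 1*(2*P) = 2*P)
(-908 + R(N(2)))*(-2827 + l) = (-908 + 2*2)*(-2827 - 3698) = (-908 + 4)*(-6525) = -904*(-6525) = 5898600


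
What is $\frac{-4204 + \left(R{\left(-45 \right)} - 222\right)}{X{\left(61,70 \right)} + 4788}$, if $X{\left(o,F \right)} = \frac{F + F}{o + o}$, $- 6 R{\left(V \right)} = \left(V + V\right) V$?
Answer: $- \frac{311161}{292138} \approx -1.0651$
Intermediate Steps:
$R{\left(V \right)} = - \frac{V^{2}}{3}$ ($R{\left(V \right)} = - \frac{\left(V + V\right) V}{6} = - \frac{2 V V}{6} = - \frac{2 V^{2}}{6} = - \frac{V^{2}}{3}$)
$X{\left(o,F \right)} = \frac{F}{o}$ ($X{\left(o,F \right)} = \frac{2 F}{2 o} = 2 F \frac{1}{2 o} = \frac{F}{o}$)
$\frac{-4204 + \left(R{\left(-45 \right)} - 222\right)}{X{\left(61,70 \right)} + 4788} = \frac{-4204 - \left(222 + \frac{\left(-45\right)^{2}}{3}\right)}{\frac{70}{61} + 4788} = \frac{-4204 - 897}{70 \cdot \frac{1}{61} + 4788} = \frac{-4204 - 897}{\frac{70}{61} + 4788} = \frac{-4204 - 897}{\frac{292138}{61}} = \left(-5101\right) \frac{61}{292138} = - \frac{311161}{292138}$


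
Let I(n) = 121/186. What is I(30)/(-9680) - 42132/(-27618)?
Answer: 104482757/68492640 ≈ 1.5255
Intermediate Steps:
I(n) = 121/186 (I(n) = 121*(1/186) = 121/186)
I(30)/(-9680) - 42132/(-27618) = (121/186)/(-9680) - 42132/(-27618) = (121/186)*(-1/9680) - 42132*(-1/27618) = -1/14880 + 7022/4603 = 104482757/68492640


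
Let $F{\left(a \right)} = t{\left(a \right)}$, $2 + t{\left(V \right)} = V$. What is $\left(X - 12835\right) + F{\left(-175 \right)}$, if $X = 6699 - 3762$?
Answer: $-10075$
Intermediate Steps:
$t{\left(V \right)} = -2 + V$
$F{\left(a \right)} = -2 + a$
$X = 2937$ ($X = 6699 - 3762 = 2937$)
$\left(X - 12835\right) + F{\left(-175 \right)} = \left(2937 - 12835\right) - 177 = -9898 - 177 = -10075$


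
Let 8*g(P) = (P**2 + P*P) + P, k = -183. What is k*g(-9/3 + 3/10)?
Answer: -54351/200 ≈ -271.75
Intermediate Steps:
g(P) = P**2/4 + P/8 (g(P) = ((P**2 + P*P) + P)/8 = ((P**2 + P**2) + P)/8 = (2*P**2 + P)/8 = (P + 2*P**2)/8 = P**2/4 + P/8)
k*g(-9/3 + 3/10) = -183*(-9/3 + 3/10)*(1 + 2*(-9/3 + 3/10))/8 = -183*(-9*1/3 + 3*(1/10))*(1 + 2*(-9*1/3 + 3*(1/10)))/8 = -183*(-3 + 3/10)*(1 + 2*(-3 + 3/10))/8 = -183*(-27)*(1 + 2*(-27/10))/(8*10) = -183*(-27)*(1 - 27/5)/(8*10) = -183*(-27)*(-22)/(8*10*5) = -183*297/200 = -54351/200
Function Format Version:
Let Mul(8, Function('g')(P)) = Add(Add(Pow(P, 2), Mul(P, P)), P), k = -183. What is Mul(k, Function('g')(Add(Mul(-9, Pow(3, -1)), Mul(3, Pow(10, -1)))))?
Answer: Rational(-54351, 200) ≈ -271.75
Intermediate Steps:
Function('g')(P) = Add(Mul(Rational(1, 4), Pow(P, 2)), Mul(Rational(1, 8), P)) (Function('g')(P) = Mul(Rational(1, 8), Add(Add(Pow(P, 2), Mul(P, P)), P)) = Mul(Rational(1, 8), Add(Add(Pow(P, 2), Pow(P, 2)), P)) = Mul(Rational(1, 8), Add(Mul(2, Pow(P, 2)), P)) = Mul(Rational(1, 8), Add(P, Mul(2, Pow(P, 2)))) = Add(Mul(Rational(1, 4), Pow(P, 2)), Mul(Rational(1, 8), P)))
Mul(k, Function('g')(Add(Mul(-9, Pow(3, -1)), Mul(3, Pow(10, -1))))) = Mul(-183, Mul(Rational(1, 8), Add(Mul(-9, Pow(3, -1)), Mul(3, Pow(10, -1))), Add(1, Mul(2, Add(Mul(-9, Pow(3, -1)), Mul(3, Pow(10, -1))))))) = Mul(-183, Mul(Rational(1, 8), Add(Mul(-9, Rational(1, 3)), Mul(3, Rational(1, 10))), Add(1, Mul(2, Add(Mul(-9, Rational(1, 3)), Mul(3, Rational(1, 10))))))) = Mul(-183, Mul(Rational(1, 8), Add(-3, Rational(3, 10)), Add(1, Mul(2, Add(-3, Rational(3, 10)))))) = Mul(-183, Mul(Rational(1, 8), Rational(-27, 10), Add(1, Mul(2, Rational(-27, 10))))) = Mul(-183, Mul(Rational(1, 8), Rational(-27, 10), Add(1, Rational(-27, 5)))) = Mul(-183, Mul(Rational(1, 8), Rational(-27, 10), Rational(-22, 5))) = Mul(-183, Rational(297, 200)) = Rational(-54351, 200)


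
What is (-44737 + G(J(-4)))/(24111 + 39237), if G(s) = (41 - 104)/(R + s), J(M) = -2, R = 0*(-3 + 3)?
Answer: -89411/126696 ≈ -0.70571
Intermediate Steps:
R = 0 (R = 0*0 = 0)
G(s) = -63/s (G(s) = (41 - 104)/(0 + s) = -63/s)
(-44737 + G(J(-4)))/(24111 + 39237) = (-44737 - 63/(-2))/(24111 + 39237) = (-44737 - 63*(-1/2))/63348 = (-44737 + 63/2)*(1/63348) = -89411/2*1/63348 = -89411/126696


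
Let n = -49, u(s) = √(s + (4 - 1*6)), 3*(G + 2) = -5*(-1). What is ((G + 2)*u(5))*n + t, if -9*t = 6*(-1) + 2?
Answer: 4/9 - 245*√3/3 ≈ -141.01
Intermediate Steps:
G = -⅓ (G = -2 + (-5*(-1))/3 = -2 + (⅓)*5 = -2 + 5/3 = -⅓ ≈ -0.33333)
u(s) = √(-2 + s) (u(s) = √(s + (4 - 6)) = √(s - 2) = √(-2 + s))
t = 4/9 (t = -(6*(-1) + 2)/9 = -(-6 + 2)/9 = -⅑*(-4) = 4/9 ≈ 0.44444)
((G + 2)*u(5))*n + t = ((-⅓ + 2)*√(-2 + 5))*(-49) + 4/9 = (5*√3/3)*(-49) + 4/9 = -245*√3/3 + 4/9 = 4/9 - 245*√3/3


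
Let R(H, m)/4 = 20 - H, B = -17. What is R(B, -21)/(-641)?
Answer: -148/641 ≈ -0.23089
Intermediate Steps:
R(H, m) = 80 - 4*H (R(H, m) = 4*(20 - H) = 80 - 4*H)
R(B, -21)/(-641) = (80 - 4*(-17))/(-641) = (80 + 68)*(-1/641) = 148*(-1/641) = -148/641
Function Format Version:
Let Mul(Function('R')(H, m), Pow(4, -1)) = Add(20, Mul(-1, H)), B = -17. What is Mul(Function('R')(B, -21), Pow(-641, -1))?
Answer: Rational(-148, 641) ≈ -0.23089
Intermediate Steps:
Function('R')(H, m) = Add(80, Mul(-4, H)) (Function('R')(H, m) = Mul(4, Add(20, Mul(-1, H))) = Add(80, Mul(-4, H)))
Mul(Function('R')(B, -21), Pow(-641, -1)) = Mul(Add(80, Mul(-4, -17)), Pow(-641, -1)) = Mul(Add(80, 68), Rational(-1, 641)) = Mul(148, Rational(-1, 641)) = Rational(-148, 641)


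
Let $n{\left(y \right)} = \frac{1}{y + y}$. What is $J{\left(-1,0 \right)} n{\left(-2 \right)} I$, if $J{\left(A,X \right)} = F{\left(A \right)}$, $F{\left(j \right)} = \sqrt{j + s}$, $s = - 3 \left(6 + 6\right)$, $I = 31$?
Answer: $- \frac{31 i \sqrt{37}}{4} \approx - 47.141 i$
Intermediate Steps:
$s = -36$ ($s = \left(-3\right) 12 = -36$)
$F{\left(j \right)} = \sqrt{-36 + j}$ ($F{\left(j \right)} = \sqrt{j - 36} = \sqrt{-36 + j}$)
$J{\left(A,X \right)} = \sqrt{-36 + A}$
$n{\left(y \right)} = \frac{1}{2 y}$
$J{\left(-1,0 \right)} n{\left(-2 \right)} I = \sqrt{-36 - 1} \frac{1}{2 \left(-2\right)} 31 = \sqrt{-37} \cdot \frac{1}{2} \left(- \frac{1}{2}\right) 31 = i \sqrt{37} \left(- \frac{1}{4}\right) 31 = - \frac{i \sqrt{37}}{4} \cdot 31 = - \frac{31 i \sqrt{37}}{4}$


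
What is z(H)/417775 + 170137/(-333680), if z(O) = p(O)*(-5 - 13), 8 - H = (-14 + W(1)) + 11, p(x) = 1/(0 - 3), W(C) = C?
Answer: -14215396619/27880632400 ≈ -0.50987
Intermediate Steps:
p(x) = -1/3 (p(x) = 1/(-3) = -1/3)
H = 10 (H = 8 - ((-14 + 1) + 11) = 8 - (-13 + 11) = 8 - 1*(-2) = 8 + 2 = 10)
z(O) = 6 (z(O) = -(-5 - 13)/3 = -1/3*(-18) = 6)
z(H)/417775 + 170137/(-333680) = 6/417775 + 170137/(-333680) = 6*(1/417775) + 170137*(-1/333680) = 6/417775 - 170137/333680 = -14215396619/27880632400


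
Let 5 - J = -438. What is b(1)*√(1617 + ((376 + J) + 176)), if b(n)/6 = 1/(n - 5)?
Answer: -3*√653 ≈ -76.662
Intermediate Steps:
J = 443 (J = 5 - 1*(-438) = 5 + 438 = 443)
b(n) = 6/(-5 + n) (b(n) = 6/(n - 5) = 6/(-5 + n))
b(1)*√(1617 + ((376 + J) + 176)) = (6/(-5 + 1))*√(1617 + ((376 + 443) + 176)) = (6/(-4))*√(1617 + (819 + 176)) = (6*(-¼))*√(1617 + 995) = -3*√653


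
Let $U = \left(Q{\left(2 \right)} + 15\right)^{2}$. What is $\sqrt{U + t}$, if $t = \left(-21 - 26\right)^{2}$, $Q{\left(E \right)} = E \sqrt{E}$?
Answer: $\sqrt{2442 + 60 \sqrt{2}} \approx 50.268$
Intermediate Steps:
$Q{\left(E \right)} = E^{\frac{3}{2}}$
$U = \left(15 + 2 \sqrt{2}\right)^{2}$ ($U = \left(2^{\frac{3}{2}} + 15\right)^{2} = \left(2 \sqrt{2} + 15\right)^{2} = \left(15 + 2 \sqrt{2}\right)^{2} \approx 317.85$)
$t = 2209$ ($t = \left(-47\right)^{2} = 2209$)
$\sqrt{U + t} = \sqrt{\left(233 + 60 \sqrt{2}\right) + 2209} = \sqrt{2442 + 60 \sqrt{2}}$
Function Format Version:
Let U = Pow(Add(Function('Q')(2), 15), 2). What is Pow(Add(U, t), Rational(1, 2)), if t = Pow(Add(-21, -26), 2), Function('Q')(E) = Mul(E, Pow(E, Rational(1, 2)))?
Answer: Pow(Add(2442, Mul(60, Pow(2, Rational(1, 2)))), Rational(1, 2)) ≈ 50.268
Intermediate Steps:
Function('Q')(E) = Pow(E, Rational(3, 2))
U = Pow(Add(15, Mul(2, Pow(2, Rational(1, 2)))), 2) (U = Pow(Add(Pow(2, Rational(3, 2)), 15), 2) = Pow(Add(Mul(2, Pow(2, Rational(1, 2))), 15), 2) = Pow(Add(15, Mul(2, Pow(2, Rational(1, 2)))), 2) ≈ 317.85)
t = 2209 (t = Pow(-47, 2) = 2209)
Pow(Add(U, t), Rational(1, 2)) = Pow(Add(Add(233, Mul(60, Pow(2, Rational(1, 2)))), 2209), Rational(1, 2)) = Pow(Add(2442, Mul(60, Pow(2, Rational(1, 2)))), Rational(1, 2))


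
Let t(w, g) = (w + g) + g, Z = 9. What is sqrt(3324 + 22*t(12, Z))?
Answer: 4*sqrt(249) ≈ 63.119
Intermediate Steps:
t(w, g) = w + 2*g (t(w, g) = (g + w) + g = w + 2*g)
sqrt(3324 + 22*t(12, Z)) = sqrt(3324 + 22*(12 + 2*9)) = sqrt(3324 + 22*(12 + 18)) = sqrt(3324 + 22*30) = sqrt(3324 + 660) = sqrt(3984) = 4*sqrt(249)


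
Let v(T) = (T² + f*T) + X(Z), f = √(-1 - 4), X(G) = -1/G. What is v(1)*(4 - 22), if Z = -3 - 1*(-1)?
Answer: -27 - 18*I*√5 ≈ -27.0 - 40.249*I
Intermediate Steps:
Z = -2 (Z = -3 + 1 = -2)
f = I*√5 (f = √(-5) = I*√5 ≈ 2.2361*I)
v(T) = ½ + T² + I*T*√5 (v(T) = (T² + (I*√5)*T) - 1/(-2) = (T² + I*T*√5) - 1*(-½) = (T² + I*T*√5) + ½ = ½ + T² + I*T*√5)
v(1)*(4 - 22) = (½ + 1² + I*1*√5)*(4 - 22) = (½ + 1 + I*√5)*(-18) = (3/2 + I*√5)*(-18) = -27 - 18*I*√5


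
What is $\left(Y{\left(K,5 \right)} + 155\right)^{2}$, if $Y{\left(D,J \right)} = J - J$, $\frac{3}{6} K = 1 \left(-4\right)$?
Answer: $24025$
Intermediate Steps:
$K = -8$ ($K = 2 \cdot 1 \left(-4\right) = 2 \left(-4\right) = -8$)
$Y{\left(D,J \right)} = 0$
$\left(Y{\left(K,5 \right)} + 155\right)^{2} = \left(0 + 155\right)^{2} = 155^{2} = 24025$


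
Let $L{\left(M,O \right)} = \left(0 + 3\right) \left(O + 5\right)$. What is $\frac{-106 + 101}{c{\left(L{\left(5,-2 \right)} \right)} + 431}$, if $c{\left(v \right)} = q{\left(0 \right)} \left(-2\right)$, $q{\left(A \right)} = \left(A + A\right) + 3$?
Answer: $- \frac{1}{85} \approx -0.011765$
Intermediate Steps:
$q{\left(A \right)} = 3 + 2 A$ ($q{\left(A \right)} = 2 A + 3 = 3 + 2 A$)
$L{\left(M,O \right)} = 15 + 3 O$ ($L{\left(M,O \right)} = 3 \left(5 + O\right) = 15 + 3 O$)
$c{\left(v \right)} = -6$ ($c{\left(v \right)} = \left(3 + 2 \cdot 0\right) \left(-2\right) = \left(3 + 0\right) \left(-2\right) = 3 \left(-2\right) = -6$)
$\frac{-106 + 101}{c{\left(L{\left(5,-2 \right)} \right)} + 431} = \frac{-106 + 101}{-6 + 431} = - \frac{5}{425} = \left(-5\right) \frac{1}{425} = - \frac{1}{85}$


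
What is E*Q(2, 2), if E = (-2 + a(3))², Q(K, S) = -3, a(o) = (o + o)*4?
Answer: -1452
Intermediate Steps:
a(o) = 8*o (a(o) = (2*o)*4 = 8*o)
E = 484 (E = (-2 + 8*3)² = (-2 + 24)² = 22² = 484)
E*Q(2, 2) = 484*(-3) = -1452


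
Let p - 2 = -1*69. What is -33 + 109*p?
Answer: -7336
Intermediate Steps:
p = -67 (p = 2 - 1*69 = 2 - 69 = -67)
-33 + 109*p = -33 + 109*(-67) = -33 - 7303 = -7336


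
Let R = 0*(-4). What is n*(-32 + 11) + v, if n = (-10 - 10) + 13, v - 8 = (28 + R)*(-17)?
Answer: -321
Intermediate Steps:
R = 0
v = -468 (v = 8 + (28 + 0)*(-17) = 8 + 28*(-17) = 8 - 476 = -468)
n = -7 (n = -20 + 13 = -7)
n*(-32 + 11) + v = -7*(-32 + 11) - 468 = -7*(-21) - 468 = 147 - 468 = -321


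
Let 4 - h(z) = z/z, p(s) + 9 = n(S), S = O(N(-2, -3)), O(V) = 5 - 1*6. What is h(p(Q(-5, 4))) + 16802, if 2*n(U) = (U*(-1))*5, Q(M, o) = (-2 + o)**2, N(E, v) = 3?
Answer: 16805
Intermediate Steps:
O(V) = -1 (O(V) = 5 - 6 = -1)
S = -1
n(U) = -5*U/2 (n(U) = ((U*(-1))*5)/2 = (-U*5)/2 = (-5*U)/2 = -5*U/2)
p(s) = -13/2 (p(s) = -9 - 5/2*(-1) = -9 + 5/2 = -13/2)
h(z) = 3 (h(z) = 4 - z/z = 4 - 1*1 = 4 - 1 = 3)
h(p(Q(-5, 4))) + 16802 = 3 + 16802 = 16805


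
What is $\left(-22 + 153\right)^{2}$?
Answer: $17161$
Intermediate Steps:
$\left(-22 + 153\right)^{2} = 131^{2} = 17161$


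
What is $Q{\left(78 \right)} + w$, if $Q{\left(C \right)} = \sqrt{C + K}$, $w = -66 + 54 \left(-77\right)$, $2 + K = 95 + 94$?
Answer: $-4224 + \sqrt{265} \approx -4207.7$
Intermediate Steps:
$K = 187$ ($K = -2 + \left(95 + 94\right) = -2 + 189 = 187$)
$w = -4224$ ($w = -66 - 4158 = -4224$)
$Q{\left(C \right)} = \sqrt{187 + C}$ ($Q{\left(C \right)} = \sqrt{C + 187} = \sqrt{187 + C}$)
$Q{\left(78 \right)} + w = \sqrt{187 + 78} - 4224 = \sqrt{265} - 4224 = -4224 + \sqrt{265}$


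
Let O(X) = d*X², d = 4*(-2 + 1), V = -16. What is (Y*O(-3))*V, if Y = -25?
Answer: -14400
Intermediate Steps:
d = -4 (d = 4*(-1) = -4)
O(X) = -4*X²
(Y*O(-3))*V = -(-100)*(-3)²*(-16) = -(-100)*9*(-16) = -25*(-36)*(-16) = 900*(-16) = -14400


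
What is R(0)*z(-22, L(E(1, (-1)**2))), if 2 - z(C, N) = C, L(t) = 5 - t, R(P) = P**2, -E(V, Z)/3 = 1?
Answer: 0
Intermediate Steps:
E(V, Z) = -3 (E(V, Z) = -3*1 = -3)
z(C, N) = 2 - C
R(0)*z(-22, L(E(1, (-1)**2))) = 0**2*(2 - 1*(-22)) = 0*(2 + 22) = 0*24 = 0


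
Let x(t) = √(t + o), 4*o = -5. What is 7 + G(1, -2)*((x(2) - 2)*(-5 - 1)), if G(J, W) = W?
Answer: -17 + 6*√3 ≈ -6.6077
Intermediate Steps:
o = -5/4 (o = (¼)*(-5) = -5/4 ≈ -1.2500)
x(t) = √(-5/4 + t) (x(t) = √(t - 5/4) = √(-5/4 + t))
7 + G(1, -2)*((x(2) - 2)*(-5 - 1)) = 7 - 2*(√(-5 + 4*2)/2 - 2)*(-5 - 1) = 7 - 2*(√(-5 + 8)/2 - 2)*(-6) = 7 - 2*(√3/2 - 2)*(-6) = 7 - 2*(-2 + √3/2)*(-6) = 7 - 2*(12 - 3*√3) = 7 + (-24 + 6*√3) = -17 + 6*√3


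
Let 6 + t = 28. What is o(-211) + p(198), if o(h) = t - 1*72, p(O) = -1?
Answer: -51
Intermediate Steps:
t = 22 (t = -6 + 28 = 22)
o(h) = -50 (o(h) = 22 - 1*72 = 22 - 72 = -50)
o(-211) + p(198) = -50 - 1 = -51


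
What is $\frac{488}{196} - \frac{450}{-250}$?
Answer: $\frac{1051}{245} \approx 4.2898$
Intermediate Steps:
$\frac{488}{196} - \frac{450}{-250} = 488 \cdot \frac{1}{196} - - \frac{9}{5} = \frac{122}{49} + \frac{9}{5} = \frac{1051}{245}$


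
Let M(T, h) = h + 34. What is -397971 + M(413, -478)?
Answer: -398415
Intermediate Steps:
M(T, h) = 34 + h
-397971 + M(413, -478) = -397971 + (34 - 478) = -397971 - 444 = -398415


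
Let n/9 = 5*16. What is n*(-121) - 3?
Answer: -87123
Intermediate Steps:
n = 720 (n = 9*(5*16) = 9*80 = 720)
n*(-121) - 3 = 720*(-121) - 3 = -87120 - 3 = -87123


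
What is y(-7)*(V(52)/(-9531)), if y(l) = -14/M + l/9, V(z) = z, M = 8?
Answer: 1183/85779 ≈ 0.013791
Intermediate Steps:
y(l) = -7/4 + l/9 (y(l) = -14/8 + l/9 = -14*1/8 + l*(1/9) = -7/4 + l/9)
y(-7)*(V(52)/(-9531)) = (-7/4 + (1/9)*(-7))*(52/(-9531)) = (-7/4 - 7/9)*(52*(-1/9531)) = -91/36*(-52/9531) = 1183/85779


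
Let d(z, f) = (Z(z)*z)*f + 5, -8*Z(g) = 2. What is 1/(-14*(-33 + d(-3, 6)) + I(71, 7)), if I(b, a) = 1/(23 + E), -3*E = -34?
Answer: 103/33890 ≈ 0.0030392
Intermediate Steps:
E = 34/3 (E = -1/3*(-34) = 34/3 ≈ 11.333)
Z(g) = -1/4 (Z(g) = -1/8*2 = -1/4)
I(b, a) = 3/103 (I(b, a) = 1/(23 + 34/3) = 1/(103/3) = 3/103)
d(z, f) = 5 - f*z/4 (d(z, f) = (-z/4)*f + 5 = -f*z/4 + 5 = 5 - f*z/4)
1/(-14*(-33 + d(-3, 6)) + I(71, 7)) = 1/(-14*(-33 + (5 - 1/4*6*(-3))) + 3/103) = 1/(-14*(-33 + (5 + 9/2)) + 3/103) = 1/(-14*(-33 + 19/2) + 3/103) = 1/(-14*(-47/2) + 3/103) = 1/(329 + 3/103) = 1/(33890/103) = 103/33890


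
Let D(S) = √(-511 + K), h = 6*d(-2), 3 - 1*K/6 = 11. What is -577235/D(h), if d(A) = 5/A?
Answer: 577235*I*√559/559 ≈ 24414.0*I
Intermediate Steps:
K = -48 (K = 18 - 6*11 = 18 - 66 = -48)
h = -15 (h = 6*(5/(-2)) = 6*(5*(-½)) = 6*(-5/2) = -15)
D(S) = I*√559 (D(S) = √(-511 - 48) = √(-559) = I*√559)
-577235/D(h) = -577235*(-I*√559/559) = -(-577235)*I*√559/559 = 577235*I*√559/559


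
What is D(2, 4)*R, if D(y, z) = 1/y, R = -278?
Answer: -139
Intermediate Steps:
D(2, 4)*R = -278/2 = (½)*(-278) = -139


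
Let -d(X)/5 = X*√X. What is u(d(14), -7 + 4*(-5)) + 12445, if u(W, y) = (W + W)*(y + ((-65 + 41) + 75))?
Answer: 12445 - 3360*√14 ≈ -126.97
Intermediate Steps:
d(X) = -5*X^(3/2) (d(X) = -5*X*√X = -5*X^(3/2))
u(W, y) = 2*W*(51 + y) (u(W, y) = (2*W)*(y + (-24 + 75)) = (2*W)*(y + 51) = (2*W)*(51 + y) = 2*W*(51 + y))
u(d(14), -7 + 4*(-5)) + 12445 = 2*(-70*√14)*(51 + (-7 + 4*(-5))) + 12445 = 2*(-70*√14)*(51 + (-7 - 20)) + 12445 = 2*(-70*√14)*(51 - 27) + 12445 = 2*(-70*√14)*24 + 12445 = -3360*√14 + 12445 = 12445 - 3360*√14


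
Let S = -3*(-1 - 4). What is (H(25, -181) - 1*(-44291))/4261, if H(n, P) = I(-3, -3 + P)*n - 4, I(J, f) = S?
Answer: 44662/4261 ≈ 10.482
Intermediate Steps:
S = 15 (S = -3*(-5) = 15)
I(J, f) = 15
H(n, P) = -4 + 15*n (H(n, P) = 15*n - 4 = -4 + 15*n)
(H(25, -181) - 1*(-44291))/4261 = ((-4 + 15*25) - 1*(-44291))/4261 = ((-4 + 375) + 44291)*(1/4261) = (371 + 44291)*(1/4261) = 44662*(1/4261) = 44662/4261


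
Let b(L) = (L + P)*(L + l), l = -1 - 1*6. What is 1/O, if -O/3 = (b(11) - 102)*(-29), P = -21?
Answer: -1/12354 ≈ -8.0945e-5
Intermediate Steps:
l = -7 (l = -1 - 6 = -7)
b(L) = (-21 + L)*(-7 + L) (b(L) = (L - 21)*(L - 7) = (-21 + L)*(-7 + L))
O = -12354 (O = -3*((147 + 11² - 28*11) - 102)*(-29) = -3*((147 + 121 - 308) - 102)*(-29) = -3*(-40 - 102)*(-29) = -(-426)*(-29) = -3*4118 = -12354)
1/O = 1/(-12354) = -1/12354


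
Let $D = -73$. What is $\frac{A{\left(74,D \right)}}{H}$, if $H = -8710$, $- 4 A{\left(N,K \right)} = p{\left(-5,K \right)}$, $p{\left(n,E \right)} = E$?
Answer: $- \frac{73}{34840} \approx -0.0020953$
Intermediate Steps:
$A{\left(N,K \right)} = - \frac{K}{4}$
$\frac{A{\left(74,D \right)}}{H} = \frac{\left(- \frac{1}{4}\right) \left(-73\right)}{-8710} = \frac{73}{4} \left(- \frac{1}{8710}\right) = - \frac{73}{34840}$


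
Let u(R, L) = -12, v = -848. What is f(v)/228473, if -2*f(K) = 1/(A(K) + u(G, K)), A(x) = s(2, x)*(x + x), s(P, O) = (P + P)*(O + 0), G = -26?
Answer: -1/2628728087720 ≈ -3.8041e-13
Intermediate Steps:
s(P, O) = 2*O*P (s(P, O) = (2*P)*O = 2*O*P)
A(x) = 8*x**2 (A(x) = (2*x*2)*(x + x) = (4*x)*(2*x) = 8*x**2)
f(K) = -1/(2*(-12 + 8*K**2)) (f(K) = -1/(2*(8*K**2 - 12)) = -1/(2*(-12 + 8*K**2)))
f(v)/228473 = -1/(-24 + 16*(-848)**2)/228473 = -1/(-24 + 16*719104)*(1/228473) = -1/(-24 + 11505664)*(1/228473) = -1/11505640*(1/228473) = -1*1/11505640*(1/228473) = -1/11505640*1/228473 = -1/2628728087720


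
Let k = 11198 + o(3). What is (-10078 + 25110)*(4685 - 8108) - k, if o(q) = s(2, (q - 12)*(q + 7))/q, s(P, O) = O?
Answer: -51465704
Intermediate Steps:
o(q) = (-12 + q)*(7 + q)/q (o(q) = ((q - 12)*(q + 7))/q = ((-12 + q)*(7 + q))/q = (-12 + q)*(7 + q)/q)
k = 11168 (k = 11198 + (-5 + 3 - 84/3) = 11198 + (-5 + 3 - 84*⅓) = 11198 + (-5 + 3 - 28) = 11198 - 30 = 11168)
(-10078 + 25110)*(4685 - 8108) - k = (-10078 + 25110)*(4685 - 8108) - 1*11168 = 15032*(-3423) - 11168 = -51454536 - 11168 = -51465704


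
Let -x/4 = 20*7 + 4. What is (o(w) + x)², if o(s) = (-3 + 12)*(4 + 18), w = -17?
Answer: 142884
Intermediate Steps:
o(s) = 198 (o(s) = 9*22 = 198)
x = -576 (x = -4*(20*7 + 4) = -4*(140 + 4) = -4*144 = -576)
(o(w) + x)² = (198 - 576)² = (-378)² = 142884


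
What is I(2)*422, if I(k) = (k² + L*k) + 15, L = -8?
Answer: 1266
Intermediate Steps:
I(k) = 15 + k² - 8*k (I(k) = (k² - 8*k) + 15 = 15 + k² - 8*k)
I(2)*422 = (15 + 2² - 8*2)*422 = (15 + 4 - 16)*422 = 3*422 = 1266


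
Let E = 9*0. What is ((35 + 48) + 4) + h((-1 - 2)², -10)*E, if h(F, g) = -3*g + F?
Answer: 87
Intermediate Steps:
E = 0
h(F, g) = F - 3*g
((35 + 48) + 4) + h((-1 - 2)², -10)*E = ((35 + 48) + 4) + ((-1 - 2)² - 3*(-10))*0 = (83 + 4) + ((-3)² + 30)*0 = 87 + (9 + 30)*0 = 87 + 39*0 = 87 + 0 = 87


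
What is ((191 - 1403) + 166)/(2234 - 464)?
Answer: -523/885 ≈ -0.59096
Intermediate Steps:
((191 - 1403) + 166)/(2234 - 464) = (-1212 + 166)/1770 = -1046*1/1770 = -523/885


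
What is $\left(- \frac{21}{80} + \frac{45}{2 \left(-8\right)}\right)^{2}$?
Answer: $\frac{15129}{1600} \approx 9.4556$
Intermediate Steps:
$\left(- \frac{21}{80} + \frac{45}{2 \left(-8\right)}\right)^{2} = \left(\left(-21\right) \frac{1}{80} + \frac{45}{-16}\right)^{2} = \left(- \frac{21}{80} + 45 \left(- \frac{1}{16}\right)\right)^{2} = \left(- \frac{21}{80} - \frac{45}{16}\right)^{2} = \left(- \frac{123}{40}\right)^{2} = \frac{15129}{1600}$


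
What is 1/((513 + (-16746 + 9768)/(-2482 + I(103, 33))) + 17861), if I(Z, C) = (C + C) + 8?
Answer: 1204/22125785 ≈ 5.4416e-5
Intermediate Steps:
I(Z, C) = 8 + 2*C (I(Z, C) = 2*C + 8 = 8 + 2*C)
1/((513 + (-16746 + 9768)/(-2482 + I(103, 33))) + 17861) = 1/((513 + (-16746 + 9768)/(-2482 + (8 + 2*33))) + 17861) = 1/((513 - 6978/(-2482 + (8 + 66))) + 17861) = 1/((513 - 6978/(-2482 + 74)) + 17861) = 1/((513 - 6978/(-2408)) + 17861) = 1/((513 - 6978*(-1/2408)) + 17861) = 1/((513 + 3489/1204) + 17861) = 1/(621141/1204 + 17861) = 1/(22125785/1204) = 1204/22125785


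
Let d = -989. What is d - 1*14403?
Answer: -15392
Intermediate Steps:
d - 1*14403 = -989 - 1*14403 = -989 - 14403 = -15392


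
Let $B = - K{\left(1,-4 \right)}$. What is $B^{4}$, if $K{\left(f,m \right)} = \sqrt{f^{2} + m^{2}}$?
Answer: $289$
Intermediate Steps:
$B = - \sqrt{17}$ ($B = - \sqrt{1^{2} + \left(-4\right)^{2}} = - \sqrt{1 + 16} = - \sqrt{17} \approx -4.1231$)
$B^{4} = \left(- \sqrt{17}\right)^{4} = 289$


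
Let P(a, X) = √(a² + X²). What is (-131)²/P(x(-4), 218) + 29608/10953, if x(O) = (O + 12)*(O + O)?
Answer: 29608/10953 + 17161*√12905/25810 ≈ 78.236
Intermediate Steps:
x(O) = 2*O*(12 + O) (x(O) = (12 + O)*(2*O) = 2*O*(12 + O))
P(a, X) = √(X² + a²)
(-131)²/P(x(-4), 218) + 29608/10953 = (-131)²/(√(218² + (2*(-4)*(12 - 4))²)) + 29608/10953 = 17161/(√(47524 + (2*(-4)*8)²)) + 29608*(1/10953) = 17161/(√(47524 + (-64)²)) + 29608/10953 = 17161/(√(47524 + 4096)) + 29608/10953 = 17161/(√51620) + 29608/10953 = 17161/((2*√12905)) + 29608/10953 = 17161*(√12905/25810) + 29608/10953 = 17161*√12905/25810 + 29608/10953 = 29608/10953 + 17161*√12905/25810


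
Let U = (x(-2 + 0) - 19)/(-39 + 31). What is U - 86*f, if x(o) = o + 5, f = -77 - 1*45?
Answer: 10494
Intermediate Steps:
f = -122 (f = -77 - 45 = -122)
x(o) = 5 + o
U = 2 (U = ((5 + (-2 + 0)) - 19)/(-39 + 31) = ((5 - 2) - 19)/(-8) = (3 - 19)*(-⅛) = -16*(-⅛) = 2)
U - 86*f = 2 - 86*(-122) = 2 + 10492 = 10494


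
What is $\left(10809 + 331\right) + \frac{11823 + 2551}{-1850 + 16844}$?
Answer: $\frac{83523767}{7497} \approx 11141.0$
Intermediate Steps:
$\left(10809 + 331\right) + \frac{11823 + 2551}{-1850 + 16844} = 11140 + \frac{14374}{14994} = 11140 + 14374 \cdot \frac{1}{14994} = 11140 + \frac{7187}{7497} = \frac{83523767}{7497}$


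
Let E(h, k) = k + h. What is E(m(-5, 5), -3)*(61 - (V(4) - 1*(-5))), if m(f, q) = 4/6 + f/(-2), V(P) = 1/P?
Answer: 223/24 ≈ 9.2917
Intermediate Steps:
m(f, q) = 2/3 - f/2 (m(f, q) = 4*(1/6) + f*(-1/2) = 2/3 - f/2)
E(h, k) = h + k
E(m(-5, 5), -3)*(61 - (V(4) - 1*(-5))) = ((2/3 - 1/2*(-5)) - 3)*(61 - (1/4 - 1*(-5))) = ((2/3 + 5/2) - 3)*(61 - (1/4 + 5)) = (19/6 - 3)*(61 - 1*21/4) = (61 - 21/4)/6 = (1/6)*(223/4) = 223/24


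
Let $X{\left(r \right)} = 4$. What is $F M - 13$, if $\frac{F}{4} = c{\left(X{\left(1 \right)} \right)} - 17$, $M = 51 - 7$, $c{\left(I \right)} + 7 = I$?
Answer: $-3533$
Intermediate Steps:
$c{\left(I \right)} = -7 + I$
$M = 44$ ($M = 51 - 7 = 44$)
$F = -80$ ($F = 4 \left(\left(-7 + 4\right) - 17\right) = 4 \left(-3 - 17\right) = 4 \left(-20\right) = -80$)
$F M - 13 = \left(-80\right) 44 - 13 = -3520 - 13 = -3533$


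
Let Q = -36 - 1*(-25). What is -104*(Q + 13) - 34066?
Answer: -34274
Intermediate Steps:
Q = -11 (Q = -36 + 25 = -11)
-104*(Q + 13) - 34066 = -104*(-11 + 13) - 34066 = -104*2 - 34066 = -208 - 34066 = -34274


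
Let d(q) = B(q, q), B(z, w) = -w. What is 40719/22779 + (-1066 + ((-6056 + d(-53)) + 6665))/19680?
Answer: 22004089/12452520 ≈ 1.7670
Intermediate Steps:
d(q) = -q
40719/22779 + (-1066 + ((-6056 + d(-53)) + 6665))/19680 = 40719/22779 + (-1066 + ((-6056 - 1*(-53)) + 6665))/19680 = 40719*(1/22779) + (-1066 + ((-6056 + 53) + 6665))*(1/19680) = 13573/7593 + (-1066 + (-6003 + 6665))*(1/19680) = 13573/7593 + (-1066 + 662)*(1/19680) = 13573/7593 - 404*1/19680 = 13573/7593 - 101/4920 = 22004089/12452520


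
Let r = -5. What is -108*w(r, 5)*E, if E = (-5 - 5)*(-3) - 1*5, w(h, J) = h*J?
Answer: 67500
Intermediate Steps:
w(h, J) = J*h
E = 25 (E = -10*(-3) - 5 = 30 - 5 = 25)
-108*w(r, 5)*E = -108*5*(-5)*25 = -(-2700)*25 = -108*(-625) = 67500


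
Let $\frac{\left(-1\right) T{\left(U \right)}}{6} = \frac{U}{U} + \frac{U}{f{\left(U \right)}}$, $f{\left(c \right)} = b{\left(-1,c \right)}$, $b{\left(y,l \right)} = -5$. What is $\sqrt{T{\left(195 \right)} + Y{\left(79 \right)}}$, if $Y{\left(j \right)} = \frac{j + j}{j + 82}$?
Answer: $\frac{\sqrt{5935426}}{161} \approx 15.132$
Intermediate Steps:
$f{\left(c \right)} = -5$
$Y{\left(j \right)} = \frac{2 j}{82 + j}$
$T{\left(U \right)} = -6 + \frac{6 U}{5}$ ($T{\left(U \right)} = - 6 \left(\frac{U}{U} + \frac{U}{-5}\right) = - 6 \left(1 + U \left(- \frac{1}{5}\right)\right) = - 6 \left(1 - \frac{U}{5}\right) = -6 + \frac{6 U}{5}$)
$\sqrt{T{\left(195 \right)} + Y{\left(79 \right)}} = \sqrt{\left(-6 + \frac{6}{5} \cdot 195\right) + 2 \cdot 79 \frac{1}{82 + 79}} = \sqrt{\left(-6 + 234\right) + 2 \cdot 79 \cdot \frac{1}{161}} = \sqrt{228 + 2 \cdot 79 \cdot \frac{1}{161}} = \sqrt{228 + \frac{158}{161}} = \sqrt{\frac{36866}{161}} = \frac{\sqrt{5935426}}{161}$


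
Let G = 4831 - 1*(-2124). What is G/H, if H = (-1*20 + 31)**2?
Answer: 6955/121 ≈ 57.479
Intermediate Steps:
H = 121 (H = (-20 + 31)**2 = 11**2 = 121)
G = 6955 (G = 4831 + 2124 = 6955)
G/H = 6955/121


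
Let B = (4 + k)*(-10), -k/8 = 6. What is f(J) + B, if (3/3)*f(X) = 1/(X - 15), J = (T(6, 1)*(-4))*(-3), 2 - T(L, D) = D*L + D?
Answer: 32999/75 ≈ 439.99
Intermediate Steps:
k = -48 (k = -8*6 = -48)
B = 440 (B = (4 - 48)*(-10) = -44*(-10) = 440)
T(L, D) = 2 - D - D*L (T(L, D) = 2 - (D*L + D) = 2 - (D + D*L) = 2 + (-D - D*L) = 2 - D - D*L)
J = -60 (J = ((2 - 1*1 - 1*1*6)*(-4))*(-3) = ((2 - 1 - 6)*(-4))*(-3) = -5*(-4)*(-3) = 20*(-3) = -60)
f(X) = 1/(-15 + X) (f(X) = 1/(X - 15) = 1/(-15 + X))
f(J) + B = 1/(-15 - 60) + 440 = 1/(-75) + 440 = -1/75 + 440 = 32999/75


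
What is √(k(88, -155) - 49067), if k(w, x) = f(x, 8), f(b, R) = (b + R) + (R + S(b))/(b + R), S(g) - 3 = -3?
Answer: I*√21703398/21 ≈ 221.84*I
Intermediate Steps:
S(g) = 0 (S(g) = 3 - 3 = 0)
f(b, R) = R + b + R/(R + b) (f(b, R) = (b + R) + (R + 0)/(b + R) = (R + b) + R/(R + b) = R + b + R/(R + b))
k(w, x) = (72 + x² + 16*x)/(8 + x) (k(w, x) = (8 + 8² + x² + 2*8*x)/(8 + x) = (8 + 64 + x² + 16*x)/(8 + x) = (72 + x² + 16*x)/(8 + x))
√(k(88, -155) - 49067) = √((72 + (-155)² + 16*(-155))/(8 - 155) - 49067) = √((72 + 24025 - 2480)/(-147) - 49067) = √(-1/147*21617 - 49067) = √(-21617/147 - 49067) = √(-7234466/147) = I*√21703398/21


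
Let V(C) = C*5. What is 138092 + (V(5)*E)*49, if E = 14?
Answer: 155242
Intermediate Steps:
V(C) = 5*C
138092 + (V(5)*E)*49 = 138092 + ((5*5)*14)*49 = 138092 + (25*14)*49 = 138092 + 350*49 = 138092 + 17150 = 155242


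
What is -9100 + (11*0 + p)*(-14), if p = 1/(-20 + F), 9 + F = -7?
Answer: -163793/18 ≈ -9099.6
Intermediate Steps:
F = -16 (F = -9 - 7 = -16)
p = -1/36 (p = 1/(-20 - 16) = 1/(-36) = -1/36 ≈ -0.027778)
-9100 + (11*0 + p)*(-14) = -9100 + (11*0 - 1/36)*(-14) = -9100 + (0 - 1/36)*(-14) = -9100 - 1/36*(-14) = -9100 + 7/18 = -163793/18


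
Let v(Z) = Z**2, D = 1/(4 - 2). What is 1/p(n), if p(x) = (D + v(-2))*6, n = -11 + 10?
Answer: 1/27 ≈ 0.037037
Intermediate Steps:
D = 1/2 ≈ 0.50000
n = -1
p(x) = 27 (p(x) = (1/2 + (-2)**2)*6 = (1/2 + 4)*6 = (9/2)*6 = 27)
1/p(n) = 1/27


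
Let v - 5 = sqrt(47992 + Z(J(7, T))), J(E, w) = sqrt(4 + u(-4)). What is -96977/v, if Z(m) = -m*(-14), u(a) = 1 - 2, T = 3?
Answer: -96977/(5 + sqrt(47992 + 14*sqrt(3))) ≈ -432.69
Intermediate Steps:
u(a) = -1
J(E, w) = sqrt(3) (J(E, w) = sqrt(4 - 1) = sqrt(3))
Z(m) = 14*m (Z(m) = -(-14)*m = 14*m)
v = 5 + sqrt(47992 + 14*sqrt(3)) ≈ 224.13
-96977/v = -96977/(5 + sqrt(47992 + 14*sqrt(3)))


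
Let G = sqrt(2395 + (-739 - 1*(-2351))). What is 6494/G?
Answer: 6494*sqrt(4007)/4007 ≈ 102.59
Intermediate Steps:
G = sqrt(4007) (G = sqrt(2395 + (-739 + 2351)) = sqrt(2395 + 1612) = sqrt(4007) ≈ 63.301)
6494/G = 6494/(sqrt(4007)) = 6494*(sqrt(4007)/4007) = 6494*sqrt(4007)/4007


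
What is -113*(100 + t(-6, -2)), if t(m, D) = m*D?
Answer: -12656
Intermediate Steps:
t(m, D) = D*m
-113*(100 + t(-6, -2)) = -113*(100 - 2*(-6)) = -113*(100 + 12) = -113*112 = -12656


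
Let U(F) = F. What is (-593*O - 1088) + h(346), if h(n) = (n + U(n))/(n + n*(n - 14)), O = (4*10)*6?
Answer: -47754862/333 ≈ -1.4341e+5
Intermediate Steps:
O = 240 (O = 40*6 = 240)
h(n) = 2*n/(n + n*(-14 + n)) (h(n) = (n + n)/(n + n*(n - 14)) = (2*n)/(n + n*(-14 + n)) = 2*n/(n + n*(-14 + n)))
(-593*O - 1088) + h(346) = (-593*240 - 1088) + 2/(-13 + 346) = (-142320 - 1088) + 2/333 = -143408 + 2*(1/333) = -143408 + 2/333 = -47754862/333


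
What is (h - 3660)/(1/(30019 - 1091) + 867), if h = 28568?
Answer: 720538624/25080577 ≈ 28.729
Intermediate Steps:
(h - 3660)/(1/(30019 - 1091) + 867) = (28568 - 3660)/(1/(30019 - 1091) + 867) = 24908/(1/28928 + 867) = 24908/(25080577/28928) = 24908*(28928/25080577) = 720538624/25080577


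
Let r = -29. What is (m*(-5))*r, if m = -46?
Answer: -6670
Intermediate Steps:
(m*(-5))*r = -46*(-5)*(-29) = 230*(-29) = -6670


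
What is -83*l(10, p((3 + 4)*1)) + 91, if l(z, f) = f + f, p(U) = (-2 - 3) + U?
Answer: -241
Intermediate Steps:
p(U) = -5 + U
l(z, f) = 2*f
-83*l(10, p((3 + 4)*1)) + 91 = -166*(-5 + (3 + 4)*1) + 91 = -166*(-5 + 7*1) + 91 = -166*(-5 + 7) + 91 = -166*2 + 91 = -83*4 + 91 = -332 + 91 = -241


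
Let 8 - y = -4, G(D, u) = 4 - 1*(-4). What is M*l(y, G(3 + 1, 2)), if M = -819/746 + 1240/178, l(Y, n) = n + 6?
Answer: 2727403/33197 ≈ 82.158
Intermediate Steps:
G(D, u) = 8 (G(D, u) = 4 + 4 = 8)
y = 12 (y = 8 - 1*(-4) = 8 + 4 = 12)
l(Y, n) = 6 + n
M = 389629/66394 (M = -819*1/746 + 1240*(1/178) = -819/746 + 620/89 = 389629/66394 ≈ 5.8684)
M*l(y, G(3 + 1, 2)) = 389629*(6 + 8)/66394 = (389629/66394)*14 = 2727403/33197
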